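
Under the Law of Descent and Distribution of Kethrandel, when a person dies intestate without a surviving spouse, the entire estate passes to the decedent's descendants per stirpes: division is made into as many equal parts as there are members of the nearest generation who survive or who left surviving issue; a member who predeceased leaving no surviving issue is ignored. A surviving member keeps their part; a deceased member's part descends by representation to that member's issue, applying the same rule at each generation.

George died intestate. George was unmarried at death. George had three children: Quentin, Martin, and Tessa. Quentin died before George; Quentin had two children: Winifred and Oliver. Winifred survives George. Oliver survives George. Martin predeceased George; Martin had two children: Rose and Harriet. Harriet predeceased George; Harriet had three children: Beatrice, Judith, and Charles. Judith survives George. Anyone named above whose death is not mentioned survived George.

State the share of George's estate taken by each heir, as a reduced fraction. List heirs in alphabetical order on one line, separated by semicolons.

Beatrice 1/18; Charles 1/18; Judith 1/18; Oliver 1/6; Rose 1/6; Tessa 1/3; Winifred 1/6

There is no surviving spouse, so the entire estate passes to George's descendants per stirpes.
The estate is divided into 3 equal shares of 1/3 among Quentin, Martin, Tessa.
Quentin predeceased; the 1/3 allotted to Quentin's branch passes to Quentin's issue by representation.
The 1/3 is divided into 2 equal shares of 1/6 among Winifred, Oliver.
Winifred is living and takes 1/6.
Oliver is living and takes 1/6.
Martin predeceased; the 1/3 allotted to Martin's branch passes to Martin's issue by representation.
The 1/3 is divided into 2 equal shares of 1/6 among Rose, Harriet.
Rose is living and takes 1/6.
Harriet predeceased; the 1/6 allotted to Harriet's branch passes to Harriet's issue by representation.
The 1/6 is divided into 3 equal shares of 1/18 among Beatrice, Judith, Charles.
Beatrice is living and takes 1/18.
Judith is living and takes 1/18.
Charles is living and takes 1/18.
Tessa is living and takes 1/3.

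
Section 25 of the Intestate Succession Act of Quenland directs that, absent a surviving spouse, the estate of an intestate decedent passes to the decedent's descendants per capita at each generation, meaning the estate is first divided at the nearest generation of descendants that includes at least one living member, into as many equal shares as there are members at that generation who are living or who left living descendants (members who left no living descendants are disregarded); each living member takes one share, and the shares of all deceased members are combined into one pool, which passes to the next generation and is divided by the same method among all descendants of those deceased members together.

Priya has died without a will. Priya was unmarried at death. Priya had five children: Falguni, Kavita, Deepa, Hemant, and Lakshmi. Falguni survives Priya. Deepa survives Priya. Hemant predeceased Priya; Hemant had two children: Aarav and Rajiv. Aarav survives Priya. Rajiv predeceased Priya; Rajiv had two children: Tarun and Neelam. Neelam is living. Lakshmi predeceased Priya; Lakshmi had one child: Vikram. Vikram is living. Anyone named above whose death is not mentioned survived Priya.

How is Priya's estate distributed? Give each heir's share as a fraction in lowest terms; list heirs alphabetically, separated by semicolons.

Aarav 2/15; Deepa 1/5; Falguni 1/5; Kavita 1/5; Neelam 1/15; Tarun 1/15; Vikram 2/15

There is no surviving spouse, so the entire estate passes to Priya's descendants per capita at each generation.
At generation 1 (Falguni, Kavita, Deepa, Hemant, Lakshmi) there are 5 shares of (1)/5 = 1/5 each.
Living: Falguni, Kavita, and Deepa — each takes 1/5.
Deceased: Hemant and Lakshmi. Their combined 2/5 is pooled and carried to generation 2.
At generation 2 (Aarav, Rajiv, Vikram) there are 3 shares of (2/5)/3 = 2/15 each.
Living: Aarav and Vikram — each takes 2/15.
Deceased: Rajiv. That 2/15 share is carried to generation 3.
At generation 3 (Tarun, Neelam) there are 2 shares of (2/15)/2 = 1/15 each.
Living: Tarun and Neelam — each takes 1/15.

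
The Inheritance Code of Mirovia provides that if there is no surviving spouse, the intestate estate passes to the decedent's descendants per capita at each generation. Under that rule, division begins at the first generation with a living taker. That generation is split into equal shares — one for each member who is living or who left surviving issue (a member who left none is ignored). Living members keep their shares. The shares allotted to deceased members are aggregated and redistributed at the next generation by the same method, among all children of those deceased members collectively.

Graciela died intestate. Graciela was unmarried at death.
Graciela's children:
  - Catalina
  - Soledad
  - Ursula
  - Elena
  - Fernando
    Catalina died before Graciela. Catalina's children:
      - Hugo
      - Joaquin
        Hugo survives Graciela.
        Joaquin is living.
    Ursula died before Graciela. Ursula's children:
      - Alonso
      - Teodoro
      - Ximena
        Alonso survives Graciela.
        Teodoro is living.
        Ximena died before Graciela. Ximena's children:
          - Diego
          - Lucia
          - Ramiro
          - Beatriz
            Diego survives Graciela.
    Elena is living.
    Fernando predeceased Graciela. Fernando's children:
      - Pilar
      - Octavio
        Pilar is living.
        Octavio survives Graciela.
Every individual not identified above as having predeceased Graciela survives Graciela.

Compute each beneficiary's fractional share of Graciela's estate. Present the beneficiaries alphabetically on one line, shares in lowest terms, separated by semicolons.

There is no surviving spouse, so the entire estate passes to Graciela's descendants per capita at each generation.
At generation 1 (Catalina, Soledad, Ursula, Elena, Fernando) there are 5 shares of (1)/5 = 1/5 each.
Living: Soledad and Elena — each takes 1/5.
Deceased: Catalina, Ursula, and Fernando. Their combined 3/5 is pooled and carried to generation 2.
At generation 2 (Hugo, Joaquin, Alonso, Teodoro, Ximena, Pilar, Octavio) there are 7 shares of (3/5)/7 = 3/35 each.
Living: Hugo, Joaquin, Alonso, Teodoro, Pilar, and Octavio — each takes 3/35.
Deceased: Ximena. That 3/35 share is carried to generation 3.
At generation 3 (Diego, Lucia, Ramiro, Beatriz) there are 4 shares of (3/35)/4 = 3/140 each.
Living: Diego, Lucia, Ramiro, and Beatriz — each takes 3/140.

Alonso 3/35; Beatriz 3/140; Diego 3/140; Elena 1/5; Hugo 3/35; Joaquin 3/35; Lucia 3/140; Octavio 3/35; Pilar 3/35; Ramiro 3/140; Soledad 1/5; Teodoro 3/35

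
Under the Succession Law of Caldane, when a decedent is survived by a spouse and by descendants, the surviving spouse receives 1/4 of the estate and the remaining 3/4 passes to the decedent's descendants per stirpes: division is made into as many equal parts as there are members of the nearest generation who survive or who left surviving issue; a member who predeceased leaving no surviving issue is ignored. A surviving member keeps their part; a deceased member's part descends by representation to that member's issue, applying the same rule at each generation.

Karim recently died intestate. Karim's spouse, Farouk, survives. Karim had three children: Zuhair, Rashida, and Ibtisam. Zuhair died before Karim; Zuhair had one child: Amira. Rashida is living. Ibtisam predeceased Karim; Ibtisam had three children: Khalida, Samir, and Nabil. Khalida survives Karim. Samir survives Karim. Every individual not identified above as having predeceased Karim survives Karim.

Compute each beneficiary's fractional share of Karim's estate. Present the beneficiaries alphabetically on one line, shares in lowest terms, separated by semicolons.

Amira 1/4; Farouk 1/4; Khalida 1/12; Nabil 1/12; Rashida 1/4; Samir 1/12

Farouk, as surviving spouse, takes 1/4.
The remaining 3/4 passes to Karim's descendants per stirpes.
The 3/4 is divided into 3 equal shares of 1/4 among Zuhair, Rashida, Ibtisam.
Zuhair predeceased; the 1/4 allotted to Zuhair's branch passes to Zuhair's issue by representation.
Amira is the sole taker at this level and receives the full 1/4.
Rashida is living and takes 1/4.
Ibtisam predeceased; the 1/4 allotted to Ibtisam's branch passes to Ibtisam's issue by representation.
The 1/4 is divided into 3 equal shares of 1/12 among Khalida, Samir, Nabil.
Khalida is living and takes 1/12.
Samir is living and takes 1/12.
Nabil is living and takes 1/12.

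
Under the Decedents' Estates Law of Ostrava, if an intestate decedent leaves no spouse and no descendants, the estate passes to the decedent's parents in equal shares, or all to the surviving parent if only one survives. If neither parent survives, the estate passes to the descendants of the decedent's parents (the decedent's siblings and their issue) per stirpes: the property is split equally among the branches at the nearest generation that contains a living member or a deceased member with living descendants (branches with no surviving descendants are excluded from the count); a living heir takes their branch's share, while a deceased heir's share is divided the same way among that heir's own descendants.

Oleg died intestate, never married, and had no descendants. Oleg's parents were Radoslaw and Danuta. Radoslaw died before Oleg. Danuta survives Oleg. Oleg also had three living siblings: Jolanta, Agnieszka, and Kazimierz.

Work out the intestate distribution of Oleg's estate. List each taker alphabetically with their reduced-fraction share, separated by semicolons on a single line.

Only one parent, Danuta, survives, so Danuta takes the entire estate. The siblings take nothing because a surviving parent has priority.

Danuta 1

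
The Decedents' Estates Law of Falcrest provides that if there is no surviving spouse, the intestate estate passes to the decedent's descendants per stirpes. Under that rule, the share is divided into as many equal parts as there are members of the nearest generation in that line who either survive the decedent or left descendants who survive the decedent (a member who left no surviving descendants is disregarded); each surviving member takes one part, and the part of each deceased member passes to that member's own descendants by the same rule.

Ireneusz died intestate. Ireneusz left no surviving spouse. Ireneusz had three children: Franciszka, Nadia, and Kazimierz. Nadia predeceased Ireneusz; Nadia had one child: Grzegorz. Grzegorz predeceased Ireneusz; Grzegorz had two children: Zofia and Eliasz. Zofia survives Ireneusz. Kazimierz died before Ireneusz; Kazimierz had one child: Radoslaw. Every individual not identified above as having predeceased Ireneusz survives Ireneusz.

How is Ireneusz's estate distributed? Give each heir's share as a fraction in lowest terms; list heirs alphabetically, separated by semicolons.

There is no surviving spouse, so the entire estate passes to Ireneusz's descendants per stirpes.
The estate is divided into 3 equal shares of 1/3 among Franciszka, Nadia, Kazimierz.
Franciszka is living and takes 1/3.
Nadia predeceased; the 1/3 allotted to Nadia's branch passes to Nadia's issue by representation.
Grzegorz's line is the sole branch at this level, so the full 1/3 passes to Grzegorz's issue by representation.
The 1/3 is divided into 2 equal shares of 1/6 among Zofia, Eliasz.
Zofia is living and takes 1/6.
Eliasz is living and takes 1/6.
Kazimierz predeceased; the 1/3 allotted to Kazimierz's branch passes to Kazimierz's issue by representation.
Radoslaw is the sole taker at this level and receives the full 1/3.

Eliasz 1/6; Franciszka 1/3; Radoslaw 1/3; Zofia 1/6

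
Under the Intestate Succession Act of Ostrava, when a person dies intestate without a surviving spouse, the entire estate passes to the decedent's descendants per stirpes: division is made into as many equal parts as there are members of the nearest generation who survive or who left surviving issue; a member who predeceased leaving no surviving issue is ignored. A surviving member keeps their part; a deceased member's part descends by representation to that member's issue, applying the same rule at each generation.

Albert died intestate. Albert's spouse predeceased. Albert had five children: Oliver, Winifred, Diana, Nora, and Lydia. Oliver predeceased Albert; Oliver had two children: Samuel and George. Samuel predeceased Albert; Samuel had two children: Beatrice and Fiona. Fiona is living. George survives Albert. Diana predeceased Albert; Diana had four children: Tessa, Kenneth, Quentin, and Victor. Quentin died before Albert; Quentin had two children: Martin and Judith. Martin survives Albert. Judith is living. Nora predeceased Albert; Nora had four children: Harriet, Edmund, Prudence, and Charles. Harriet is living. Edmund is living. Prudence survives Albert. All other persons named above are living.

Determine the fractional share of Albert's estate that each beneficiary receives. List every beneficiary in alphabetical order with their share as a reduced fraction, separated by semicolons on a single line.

There is no surviving spouse, so the entire estate passes to Albert's descendants per stirpes.
The estate is divided into 5 equal shares of 1/5 among Oliver, Winifred, Diana, Nora, Lydia.
Oliver predeceased; the 1/5 allotted to Oliver's branch passes to Oliver's issue by representation.
The 1/5 is divided into 2 equal shares of 1/10 among Samuel, George.
Samuel predeceased; the 1/10 allotted to Samuel's branch passes to Samuel's issue by representation.
The 1/10 is divided into 2 equal shares of 1/20 among Beatrice, Fiona.
Beatrice is living and takes 1/20.
Fiona is living and takes 1/20.
George is living and takes 1/10.
Winifred is living and takes 1/5.
Diana predeceased; the 1/5 allotted to Diana's branch passes to Diana's issue by representation.
The 1/5 is divided into 4 equal shares of 1/20 among Tessa, Kenneth, Quentin, Victor.
Tessa is living and takes 1/20.
Kenneth is living and takes 1/20.
Quentin predeceased; the 1/20 allotted to Quentin's branch passes to Quentin's issue by representation.
The 1/20 is divided into 2 equal shares of 1/40 among Martin, Judith.
Martin is living and takes 1/40.
Judith is living and takes 1/40.
Victor is living and takes 1/20.
Nora predeceased; the 1/5 allotted to Nora's branch passes to Nora's issue by representation.
The 1/5 is divided into 4 equal shares of 1/20 among Harriet, Edmund, Prudence, Charles.
Harriet is living and takes 1/20.
Edmund is living and takes 1/20.
Prudence is living and takes 1/20.
Charles is living and takes 1/20.
Lydia is living and takes 1/5.

Beatrice 1/20; Charles 1/20; Edmund 1/20; Fiona 1/20; George 1/10; Harriet 1/20; Judith 1/40; Kenneth 1/20; Lydia 1/5; Martin 1/40; Prudence 1/20; Tessa 1/20; Victor 1/20; Winifred 1/5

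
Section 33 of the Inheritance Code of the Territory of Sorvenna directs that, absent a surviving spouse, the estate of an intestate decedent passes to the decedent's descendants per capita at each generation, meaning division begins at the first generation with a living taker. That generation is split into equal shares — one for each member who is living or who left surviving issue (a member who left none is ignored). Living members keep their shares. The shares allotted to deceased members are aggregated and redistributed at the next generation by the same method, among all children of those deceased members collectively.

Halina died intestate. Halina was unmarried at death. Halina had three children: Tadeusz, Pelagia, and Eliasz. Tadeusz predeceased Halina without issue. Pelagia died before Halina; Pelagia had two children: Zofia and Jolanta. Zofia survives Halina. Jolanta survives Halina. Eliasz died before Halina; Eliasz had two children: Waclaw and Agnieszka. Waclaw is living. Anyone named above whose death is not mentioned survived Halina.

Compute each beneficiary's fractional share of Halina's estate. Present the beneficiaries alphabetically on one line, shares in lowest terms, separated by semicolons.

There is no surviving spouse, so the entire estate passes to Halina's descendants per capita at each generation.
No one at generation 1 (Pelagia, Eliasz) is living; moving to the next generation.
At generation 2 (Zofia, Jolanta, Waclaw, Agnieszka) there are 4 shares of (1)/4 = 1/4 each.
Living: Zofia, Jolanta, Waclaw, and Agnieszka — each takes 1/4.

Agnieszka 1/4; Jolanta 1/4; Waclaw 1/4; Zofia 1/4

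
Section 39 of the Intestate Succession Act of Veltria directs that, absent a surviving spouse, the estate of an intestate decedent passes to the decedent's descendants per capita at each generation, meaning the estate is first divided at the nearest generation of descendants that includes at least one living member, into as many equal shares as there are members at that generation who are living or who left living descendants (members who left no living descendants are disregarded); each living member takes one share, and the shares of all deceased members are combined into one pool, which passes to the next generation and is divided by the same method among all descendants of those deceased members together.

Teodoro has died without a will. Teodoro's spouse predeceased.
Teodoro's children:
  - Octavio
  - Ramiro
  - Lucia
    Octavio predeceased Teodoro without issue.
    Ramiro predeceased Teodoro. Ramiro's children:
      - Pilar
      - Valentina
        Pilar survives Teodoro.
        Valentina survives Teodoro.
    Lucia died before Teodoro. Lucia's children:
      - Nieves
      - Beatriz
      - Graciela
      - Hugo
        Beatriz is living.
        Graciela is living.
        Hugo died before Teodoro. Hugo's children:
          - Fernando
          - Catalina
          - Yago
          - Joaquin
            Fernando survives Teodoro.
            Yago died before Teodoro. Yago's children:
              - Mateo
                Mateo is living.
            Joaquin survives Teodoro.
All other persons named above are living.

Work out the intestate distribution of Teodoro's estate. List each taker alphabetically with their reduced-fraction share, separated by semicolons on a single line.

There is no surviving spouse, so the entire estate passes to Teodoro's descendants per capita at each generation.
No one at generation 1 (Ramiro, Lucia) is living; moving to the next generation.
At generation 2 (Pilar, Valentina, Nieves, Beatriz, Graciela, Hugo) there are 6 shares of (1)/6 = 1/6 each.
Living: Pilar, Valentina, Nieves, Beatriz, and Graciela — each takes 1/6.
Deceased: Hugo. That 1/6 share is carried to generation 3.
At generation 3 (Fernando, Catalina, Yago, Joaquin) there are 4 shares of (1/6)/4 = 1/24 each.
Living: Fernando, Catalina, and Joaquin — each takes 1/24.
Deceased: Yago. That 1/24 share is carried to generation 4.
At generation 4 (Mateo) there are 1 shares of (1/24)/1 = 1/24 each.
Living: Mateo — each takes 1/24.

Beatriz 1/6; Catalina 1/24; Fernando 1/24; Graciela 1/6; Joaquin 1/24; Mateo 1/24; Nieves 1/6; Pilar 1/6; Valentina 1/6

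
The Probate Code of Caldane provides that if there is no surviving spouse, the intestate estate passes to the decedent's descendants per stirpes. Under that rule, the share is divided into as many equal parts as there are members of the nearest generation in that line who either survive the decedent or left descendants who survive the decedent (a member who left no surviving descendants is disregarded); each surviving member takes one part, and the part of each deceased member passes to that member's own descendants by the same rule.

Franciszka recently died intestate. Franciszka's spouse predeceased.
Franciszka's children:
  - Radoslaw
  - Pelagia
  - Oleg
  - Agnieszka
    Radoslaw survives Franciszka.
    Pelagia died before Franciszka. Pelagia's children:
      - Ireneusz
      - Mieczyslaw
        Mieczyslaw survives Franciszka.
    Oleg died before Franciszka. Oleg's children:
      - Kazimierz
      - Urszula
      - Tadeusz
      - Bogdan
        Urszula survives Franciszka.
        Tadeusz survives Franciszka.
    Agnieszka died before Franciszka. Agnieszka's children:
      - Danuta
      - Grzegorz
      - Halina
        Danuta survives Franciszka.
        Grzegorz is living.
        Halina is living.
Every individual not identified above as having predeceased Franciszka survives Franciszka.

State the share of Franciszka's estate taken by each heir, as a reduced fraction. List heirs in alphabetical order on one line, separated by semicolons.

There is no surviving spouse, so the entire estate passes to Franciszka's descendants per stirpes.
The estate is divided into 4 equal shares of 1/4 among Radoslaw, Pelagia, Oleg, Agnieszka.
Radoslaw is living and takes 1/4.
Pelagia predeceased; the 1/4 allotted to Pelagia's branch passes to Pelagia's issue by representation.
The 1/4 is divided into 2 equal shares of 1/8 among Ireneusz, Mieczyslaw.
Ireneusz is living and takes 1/8.
Mieczyslaw is living and takes 1/8.
Oleg predeceased; the 1/4 allotted to Oleg's branch passes to Oleg's issue by representation.
The 1/4 is divided into 4 equal shares of 1/16 among Kazimierz, Urszula, Tadeusz, Bogdan.
Kazimierz is living and takes 1/16.
Urszula is living and takes 1/16.
Tadeusz is living and takes 1/16.
Bogdan is living and takes 1/16.
Agnieszka predeceased; the 1/4 allotted to Agnieszka's branch passes to Agnieszka's issue by representation.
The 1/4 is divided into 3 equal shares of 1/12 among Danuta, Grzegorz, Halina.
Danuta is living and takes 1/12.
Grzegorz is living and takes 1/12.
Halina is living and takes 1/12.

Bogdan 1/16; Danuta 1/12; Grzegorz 1/12; Halina 1/12; Ireneusz 1/8; Kazimierz 1/16; Mieczyslaw 1/8; Radoslaw 1/4; Tadeusz 1/16; Urszula 1/16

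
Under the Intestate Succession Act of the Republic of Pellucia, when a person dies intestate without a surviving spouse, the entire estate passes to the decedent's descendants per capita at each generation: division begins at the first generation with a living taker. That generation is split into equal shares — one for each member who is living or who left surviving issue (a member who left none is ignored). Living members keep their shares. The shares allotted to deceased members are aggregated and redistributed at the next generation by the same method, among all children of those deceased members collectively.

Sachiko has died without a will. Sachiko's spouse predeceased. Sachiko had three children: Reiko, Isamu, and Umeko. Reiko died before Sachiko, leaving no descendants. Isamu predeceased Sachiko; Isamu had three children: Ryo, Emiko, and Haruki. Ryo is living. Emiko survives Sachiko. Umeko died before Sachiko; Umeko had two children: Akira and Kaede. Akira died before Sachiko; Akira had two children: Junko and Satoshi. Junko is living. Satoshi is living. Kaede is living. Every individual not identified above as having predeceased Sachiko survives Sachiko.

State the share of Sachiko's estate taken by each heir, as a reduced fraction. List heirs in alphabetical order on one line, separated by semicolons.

There is no surviving spouse, so the entire estate passes to Sachiko's descendants per capita at each generation.
No one at generation 1 (Isamu, Umeko) is living; moving to the next generation.
At generation 2 (Ryo, Emiko, Haruki, Akira, Kaede) there are 5 shares of (1)/5 = 1/5 each.
Living: Ryo, Emiko, Haruki, and Kaede — each takes 1/5.
Deceased: Akira. That 1/5 share is carried to generation 3.
At generation 3 (Junko, Satoshi) there are 2 shares of (1/5)/2 = 1/10 each.
Living: Junko and Satoshi — each takes 1/10.

Emiko 1/5; Haruki 1/5; Junko 1/10; Kaede 1/5; Ryo 1/5; Satoshi 1/10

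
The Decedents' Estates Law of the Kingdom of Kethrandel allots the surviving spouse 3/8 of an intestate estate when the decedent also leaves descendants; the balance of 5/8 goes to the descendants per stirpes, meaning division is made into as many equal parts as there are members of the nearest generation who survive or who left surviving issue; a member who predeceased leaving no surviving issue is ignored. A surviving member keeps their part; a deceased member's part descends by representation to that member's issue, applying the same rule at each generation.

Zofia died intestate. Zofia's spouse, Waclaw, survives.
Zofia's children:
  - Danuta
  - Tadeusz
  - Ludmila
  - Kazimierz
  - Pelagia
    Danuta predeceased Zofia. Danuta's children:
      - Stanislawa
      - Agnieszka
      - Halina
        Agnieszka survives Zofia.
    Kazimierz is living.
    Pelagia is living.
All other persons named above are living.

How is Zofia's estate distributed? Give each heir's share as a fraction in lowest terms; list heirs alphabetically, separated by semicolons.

Waclaw, as surviving spouse, takes 3/8.
The remaining 5/8 passes to Zofia's descendants per stirpes.
The 5/8 is divided into 5 equal shares of 1/8 among Danuta, Tadeusz, Ludmila, Kazimierz, Pelagia.
Danuta predeceased; the 1/8 allotted to Danuta's branch passes to Danuta's issue by representation.
The 1/8 is divided into 3 equal shares of 1/24 among Stanislawa, Agnieszka, Halina.
Stanislawa is living and takes 1/24.
Agnieszka is living and takes 1/24.
Halina is living and takes 1/24.
Tadeusz is living and takes 1/8.
Ludmila is living and takes 1/8.
Kazimierz is living and takes 1/8.
Pelagia is living and takes 1/8.

Agnieszka 1/24; Halina 1/24; Kazimierz 1/8; Ludmila 1/8; Pelagia 1/8; Stanislawa 1/24; Tadeusz 1/8; Waclaw 3/8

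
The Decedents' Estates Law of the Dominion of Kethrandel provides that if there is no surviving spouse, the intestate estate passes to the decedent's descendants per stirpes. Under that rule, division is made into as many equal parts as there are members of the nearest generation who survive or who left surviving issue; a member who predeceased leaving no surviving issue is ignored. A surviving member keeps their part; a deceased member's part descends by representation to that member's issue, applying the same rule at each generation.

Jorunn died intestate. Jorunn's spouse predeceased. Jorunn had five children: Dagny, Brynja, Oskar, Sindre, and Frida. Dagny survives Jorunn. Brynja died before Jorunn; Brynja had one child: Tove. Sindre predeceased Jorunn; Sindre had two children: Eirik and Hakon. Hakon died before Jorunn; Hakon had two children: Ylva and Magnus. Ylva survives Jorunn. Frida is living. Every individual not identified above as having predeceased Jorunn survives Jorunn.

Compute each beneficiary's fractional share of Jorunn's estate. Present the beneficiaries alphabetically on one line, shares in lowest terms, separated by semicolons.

There is no surviving spouse, so the entire estate passes to Jorunn's descendants per stirpes.
The estate is divided into 5 equal shares of 1/5 among Dagny, Brynja, Oskar, Sindre, Frida.
Dagny is living and takes 1/5.
Brynja predeceased; the 1/5 allotted to Brynja's branch passes to Brynja's issue by representation.
Tove is the sole taker at this level and receives the full 1/5.
Oskar is living and takes 1/5.
Sindre predeceased; the 1/5 allotted to Sindre's branch passes to Sindre's issue by representation.
The 1/5 is divided into 2 equal shares of 1/10 among Eirik, Hakon.
Eirik is living and takes 1/10.
Hakon predeceased; the 1/10 allotted to Hakon's branch passes to Hakon's issue by representation.
The 1/10 is divided into 2 equal shares of 1/20 among Ylva, Magnus.
Ylva is living and takes 1/20.
Magnus is living and takes 1/20.
Frida is living and takes 1/5.

Dagny 1/5; Eirik 1/10; Frida 1/5; Magnus 1/20; Oskar 1/5; Tove 1/5; Ylva 1/20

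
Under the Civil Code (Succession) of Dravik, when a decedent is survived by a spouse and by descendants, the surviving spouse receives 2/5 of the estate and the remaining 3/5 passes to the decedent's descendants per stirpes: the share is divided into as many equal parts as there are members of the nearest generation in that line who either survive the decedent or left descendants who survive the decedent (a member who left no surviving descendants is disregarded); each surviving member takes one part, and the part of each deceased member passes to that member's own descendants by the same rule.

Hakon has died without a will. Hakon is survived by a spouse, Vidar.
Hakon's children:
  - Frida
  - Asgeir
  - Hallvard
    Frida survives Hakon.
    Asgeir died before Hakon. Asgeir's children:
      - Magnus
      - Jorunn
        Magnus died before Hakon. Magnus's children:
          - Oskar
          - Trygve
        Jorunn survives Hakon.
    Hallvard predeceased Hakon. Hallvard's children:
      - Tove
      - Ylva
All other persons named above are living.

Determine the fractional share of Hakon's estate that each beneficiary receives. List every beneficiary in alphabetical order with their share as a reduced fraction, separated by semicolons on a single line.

Frida 1/5; Jorunn 1/10; Oskar 1/20; Tove 1/10; Trygve 1/20; Vidar 2/5; Ylva 1/10

Vidar, as surviving spouse, takes 2/5.
The remaining 3/5 passes to Hakon's descendants per stirpes.
The 3/5 is divided into 3 equal shares of 1/5 among Frida, Asgeir, Hallvard.
Frida is living and takes 1/5.
Asgeir predeceased; the 1/5 allotted to Asgeir's branch passes to Asgeir's issue by representation.
The 1/5 is divided into 2 equal shares of 1/10 among Magnus, Jorunn.
Magnus predeceased; the 1/10 allotted to Magnus's branch passes to Magnus's issue by representation.
The 1/10 is divided into 2 equal shares of 1/20 among Oskar, Trygve.
Oskar is living and takes 1/20.
Trygve is living and takes 1/20.
Jorunn is living and takes 1/10.
Hallvard predeceased; the 1/5 allotted to Hallvard's branch passes to Hallvard's issue by representation.
The 1/5 is divided into 2 equal shares of 1/10 among Tove, Ylva.
Tove is living and takes 1/10.
Ylva is living and takes 1/10.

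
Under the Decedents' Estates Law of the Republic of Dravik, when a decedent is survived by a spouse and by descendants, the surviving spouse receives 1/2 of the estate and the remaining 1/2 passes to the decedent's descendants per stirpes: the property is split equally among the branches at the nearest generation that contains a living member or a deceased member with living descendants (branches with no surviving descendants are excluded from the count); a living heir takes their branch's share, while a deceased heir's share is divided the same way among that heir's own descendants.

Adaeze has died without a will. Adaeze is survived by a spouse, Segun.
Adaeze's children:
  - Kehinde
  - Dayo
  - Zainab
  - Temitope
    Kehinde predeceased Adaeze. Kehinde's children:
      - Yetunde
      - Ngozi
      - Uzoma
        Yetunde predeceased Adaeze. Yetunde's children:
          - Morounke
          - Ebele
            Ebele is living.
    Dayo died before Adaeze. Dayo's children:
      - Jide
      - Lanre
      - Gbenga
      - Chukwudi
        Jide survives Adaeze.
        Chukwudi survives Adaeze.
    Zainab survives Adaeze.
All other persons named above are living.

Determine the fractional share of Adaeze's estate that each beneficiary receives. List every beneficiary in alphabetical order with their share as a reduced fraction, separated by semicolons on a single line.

Chukwudi 1/32; Ebele 1/48; Gbenga 1/32; Jide 1/32; Lanre 1/32; Morounke 1/48; Ngozi 1/24; Segun 1/2; Temitope 1/8; Uzoma 1/24; Zainab 1/8

Segun, as surviving spouse, takes 1/2.
The remaining 1/2 passes to Adaeze's descendants per stirpes.
The 1/2 is divided into 4 equal shares of 1/8 among Kehinde, Dayo, Zainab, Temitope.
Kehinde predeceased; the 1/8 allotted to Kehinde's branch passes to Kehinde's issue by representation.
The 1/8 is divided into 3 equal shares of 1/24 among Yetunde, Ngozi, Uzoma.
Yetunde predeceased; the 1/24 allotted to Yetunde's branch passes to Yetunde's issue by representation.
The 1/24 is divided into 2 equal shares of 1/48 among Morounke, Ebele.
Morounke is living and takes 1/48.
Ebele is living and takes 1/48.
Ngozi is living and takes 1/24.
Uzoma is living and takes 1/24.
Dayo predeceased; the 1/8 allotted to Dayo's branch passes to Dayo's issue by representation.
The 1/8 is divided into 4 equal shares of 1/32 among Jide, Lanre, Gbenga, Chukwudi.
Jide is living and takes 1/32.
Lanre is living and takes 1/32.
Gbenga is living and takes 1/32.
Chukwudi is living and takes 1/32.
Zainab is living and takes 1/8.
Temitope is living and takes 1/8.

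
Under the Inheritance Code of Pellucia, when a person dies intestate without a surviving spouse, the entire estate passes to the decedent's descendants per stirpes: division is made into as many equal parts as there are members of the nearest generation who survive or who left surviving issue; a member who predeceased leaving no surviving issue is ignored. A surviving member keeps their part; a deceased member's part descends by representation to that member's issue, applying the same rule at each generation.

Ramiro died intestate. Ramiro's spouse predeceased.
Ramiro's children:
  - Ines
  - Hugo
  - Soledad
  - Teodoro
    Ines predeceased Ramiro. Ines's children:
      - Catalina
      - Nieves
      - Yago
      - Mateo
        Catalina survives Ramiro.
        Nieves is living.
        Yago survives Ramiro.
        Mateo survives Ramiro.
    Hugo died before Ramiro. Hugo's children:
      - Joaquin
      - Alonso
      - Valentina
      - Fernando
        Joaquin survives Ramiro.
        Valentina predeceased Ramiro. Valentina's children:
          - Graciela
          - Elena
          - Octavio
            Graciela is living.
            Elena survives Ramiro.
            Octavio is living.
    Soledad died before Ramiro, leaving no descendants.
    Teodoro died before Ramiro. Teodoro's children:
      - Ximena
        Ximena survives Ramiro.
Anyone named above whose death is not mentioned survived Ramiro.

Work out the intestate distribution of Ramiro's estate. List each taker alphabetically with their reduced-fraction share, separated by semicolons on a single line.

Alonso 1/12; Catalina 1/12; Elena 1/36; Fernando 1/12; Graciela 1/36; Joaquin 1/12; Mateo 1/12; Nieves 1/12; Octavio 1/36; Ximena 1/3; Yago 1/12

There is no surviving spouse, so the entire estate passes to Ramiro's descendants per stirpes.
Soledad left no surviving issue, so that branch lapses and is disregarded.
The estate is divided into 3 equal shares of 1/3 among Ines, Hugo, Teodoro.
Ines predeceased; the 1/3 allotted to Ines's branch passes to Ines's issue by representation.
The 1/3 is divided into 4 equal shares of 1/12 among Catalina, Nieves, Yago, Mateo.
Catalina is living and takes 1/12.
Nieves is living and takes 1/12.
Yago is living and takes 1/12.
Mateo is living and takes 1/12.
Hugo predeceased; the 1/3 allotted to Hugo's branch passes to Hugo's issue by representation.
The 1/3 is divided into 4 equal shares of 1/12 among Joaquin, Alonso, Valentina, Fernando.
Joaquin is living and takes 1/12.
Alonso is living and takes 1/12.
Valentina predeceased; the 1/12 allotted to Valentina's branch passes to Valentina's issue by representation.
The 1/12 is divided into 3 equal shares of 1/36 among Graciela, Elena, Octavio.
Graciela is living and takes 1/36.
Elena is living and takes 1/36.
Octavio is living and takes 1/36.
Fernando is living and takes 1/12.
Teodoro predeceased; the 1/3 allotted to Teodoro's branch passes to Teodoro's issue by representation.
Ximena is the sole taker at this level and receives the full 1/3.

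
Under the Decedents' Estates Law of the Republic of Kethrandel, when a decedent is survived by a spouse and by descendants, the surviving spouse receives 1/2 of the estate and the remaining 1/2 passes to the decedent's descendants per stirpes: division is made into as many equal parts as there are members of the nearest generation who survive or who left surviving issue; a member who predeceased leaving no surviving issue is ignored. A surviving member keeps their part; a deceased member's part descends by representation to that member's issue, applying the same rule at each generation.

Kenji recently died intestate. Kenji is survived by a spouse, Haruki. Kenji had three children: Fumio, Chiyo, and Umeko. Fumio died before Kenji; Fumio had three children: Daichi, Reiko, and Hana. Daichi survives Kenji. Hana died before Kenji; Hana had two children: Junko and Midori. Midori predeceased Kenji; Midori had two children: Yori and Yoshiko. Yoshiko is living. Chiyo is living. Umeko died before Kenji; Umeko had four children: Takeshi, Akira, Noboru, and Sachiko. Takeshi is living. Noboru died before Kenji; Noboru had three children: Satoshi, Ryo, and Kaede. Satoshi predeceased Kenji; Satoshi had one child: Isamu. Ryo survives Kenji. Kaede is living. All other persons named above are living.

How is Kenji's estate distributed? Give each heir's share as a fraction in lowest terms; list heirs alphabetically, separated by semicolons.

Akira 1/24; Chiyo 1/6; Daichi 1/18; Haruki 1/2; Isamu 1/72; Junko 1/36; Kaede 1/72; Reiko 1/18; Ryo 1/72; Sachiko 1/24; Takeshi 1/24; Yori 1/72; Yoshiko 1/72

Haruki, as surviving spouse, takes 1/2.
The remaining 1/2 passes to Kenji's descendants per stirpes.
The 1/2 is divided into 3 equal shares of 1/6 among Fumio, Chiyo, Umeko.
Fumio predeceased; the 1/6 allotted to Fumio's branch passes to Fumio's issue by representation.
The 1/6 is divided into 3 equal shares of 1/18 among Daichi, Reiko, Hana.
Daichi is living and takes 1/18.
Reiko is living and takes 1/18.
Hana predeceased; the 1/18 allotted to Hana's branch passes to Hana's issue by representation.
The 1/18 is divided into 2 equal shares of 1/36 among Junko, Midori.
Junko is living and takes 1/36.
Midori predeceased; the 1/36 allotted to Midori's branch passes to Midori's issue by representation.
The 1/36 is divided into 2 equal shares of 1/72 among Yori, Yoshiko.
Yori is living and takes 1/72.
Yoshiko is living and takes 1/72.
Chiyo is living and takes 1/6.
Umeko predeceased; the 1/6 allotted to Umeko's branch passes to Umeko's issue by representation.
The 1/6 is divided into 4 equal shares of 1/24 among Takeshi, Akira, Noboru, Sachiko.
Takeshi is living and takes 1/24.
Akira is living and takes 1/24.
Noboru predeceased; the 1/24 allotted to Noboru's branch passes to Noboru's issue by representation.
The 1/24 is divided into 3 equal shares of 1/72 among Satoshi, Ryo, Kaede.
Satoshi predeceased; the 1/72 allotted to Satoshi's branch passes to Satoshi's issue by representation.
Isamu is the sole taker at this level and receives the full 1/72.
Ryo is living and takes 1/72.
Kaede is living and takes 1/72.
Sachiko is living and takes 1/24.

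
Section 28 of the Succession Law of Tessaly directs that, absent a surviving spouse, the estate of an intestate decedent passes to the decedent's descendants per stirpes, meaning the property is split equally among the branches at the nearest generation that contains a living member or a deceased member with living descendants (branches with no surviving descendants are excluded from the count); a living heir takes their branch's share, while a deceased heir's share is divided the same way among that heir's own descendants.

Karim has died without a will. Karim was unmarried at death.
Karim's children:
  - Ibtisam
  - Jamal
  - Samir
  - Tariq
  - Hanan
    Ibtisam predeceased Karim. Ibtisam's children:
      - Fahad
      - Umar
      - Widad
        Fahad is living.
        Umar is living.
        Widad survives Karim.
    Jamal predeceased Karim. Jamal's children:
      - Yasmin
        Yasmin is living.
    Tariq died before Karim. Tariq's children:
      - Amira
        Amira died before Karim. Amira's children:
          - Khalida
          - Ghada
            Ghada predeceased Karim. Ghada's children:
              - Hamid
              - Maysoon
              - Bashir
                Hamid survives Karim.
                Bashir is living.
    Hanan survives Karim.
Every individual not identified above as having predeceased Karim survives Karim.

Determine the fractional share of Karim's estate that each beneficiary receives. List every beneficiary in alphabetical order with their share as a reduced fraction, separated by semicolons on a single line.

Bashir 1/30; Fahad 1/15; Hamid 1/30; Hanan 1/5; Khalida 1/10; Maysoon 1/30; Samir 1/5; Umar 1/15; Widad 1/15; Yasmin 1/5

There is no surviving spouse, so the entire estate passes to Karim's descendants per stirpes.
The estate is divided into 5 equal shares of 1/5 among Ibtisam, Jamal, Samir, Tariq, Hanan.
Ibtisam predeceased; the 1/5 allotted to Ibtisam's branch passes to Ibtisam's issue by representation.
The 1/5 is divided into 3 equal shares of 1/15 among Fahad, Umar, Widad.
Fahad is living and takes 1/15.
Umar is living and takes 1/15.
Widad is living and takes 1/15.
Jamal predeceased; the 1/5 allotted to Jamal's branch passes to Jamal's issue by representation.
Yasmin is the sole taker at this level and receives the full 1/5.
Samir is living and takes 1/5.
Tariq predeceased; the 1/5 allotted to Tariq's branch passes to Tariq's issue by representation.
Amira's line is the sole branch at this level, so the full 1/5 passes to Amira's issue by representation.
The 1/5 is divided into 2 equal shares of 1/10 among Khalida, Ghada.
Khalida is living and takes 1/10.
Ghada predeceased; the 1/10 allotted to Ghada's branch passes to Ghada's issue by representation.
The 1/10 is divided into 3 equal shares of 1/30 among Hamid, Maysoon, Bashir.
Hamid is living and takes 1/30.
Maysoon is living and takes 1/30.
Bashir is living and takes 1/30.
Hanan is living and takes 1/5.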